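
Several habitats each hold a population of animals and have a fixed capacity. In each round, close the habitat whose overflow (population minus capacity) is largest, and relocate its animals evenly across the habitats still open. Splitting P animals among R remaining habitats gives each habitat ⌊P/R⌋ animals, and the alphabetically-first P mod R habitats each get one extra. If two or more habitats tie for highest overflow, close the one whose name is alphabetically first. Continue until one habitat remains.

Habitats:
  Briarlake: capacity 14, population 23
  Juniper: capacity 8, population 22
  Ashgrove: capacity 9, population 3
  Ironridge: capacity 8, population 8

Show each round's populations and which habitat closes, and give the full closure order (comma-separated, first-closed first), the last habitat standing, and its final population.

Round 1: Ashgrove=3 Briarlake=23 Ironridge=8 Juniper=22 → close Juniper (overflow 14)
  22÷3 = 7 each, +1 to first 1
Round 2: Ashgrove=11 Briarlake=30 Ironridge=15 → close Briarlake (overflow 16)
  30÷2 = 15 each, +1 to first 0
Round 3: Ashgrove=26 Ironridge=30 → close Ironridge (overflow 22)
  30÷1 = 30 each, +1 to first 0

Closure order: Juniper, Briarlake, Ironridge
Last habitat: Ashgrove with 56 animals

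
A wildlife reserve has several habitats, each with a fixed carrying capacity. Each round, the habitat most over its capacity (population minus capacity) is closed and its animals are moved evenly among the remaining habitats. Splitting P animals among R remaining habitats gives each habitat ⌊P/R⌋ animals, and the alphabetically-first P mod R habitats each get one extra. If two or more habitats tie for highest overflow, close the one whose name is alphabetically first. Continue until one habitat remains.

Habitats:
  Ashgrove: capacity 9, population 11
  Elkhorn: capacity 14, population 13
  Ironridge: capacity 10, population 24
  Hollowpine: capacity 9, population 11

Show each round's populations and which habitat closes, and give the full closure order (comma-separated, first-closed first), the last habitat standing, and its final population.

Closure order: Ironridge, Ashgrove, Hollowpine
Last habitat: Elkhorn with 59 animals

Round 1: Ashgrove=11 Elkhorn=13 Hollowpine=11 Ironridge=24 → close Ironridge (overflow 14)
  24÷3 = 8 each, +1 to first 0
Round 2: Ashgrove=19 Elkhorn=21 Hollowpine=19 → close Ashgrove (overflow 10)
  19÷2 = 9 each, +1 to first 1
Round 3: Elkhorn=31 Hollowpine=28 → close Hollowpine (overflow 19)
  28÷1 = 28 each, +1 to first 0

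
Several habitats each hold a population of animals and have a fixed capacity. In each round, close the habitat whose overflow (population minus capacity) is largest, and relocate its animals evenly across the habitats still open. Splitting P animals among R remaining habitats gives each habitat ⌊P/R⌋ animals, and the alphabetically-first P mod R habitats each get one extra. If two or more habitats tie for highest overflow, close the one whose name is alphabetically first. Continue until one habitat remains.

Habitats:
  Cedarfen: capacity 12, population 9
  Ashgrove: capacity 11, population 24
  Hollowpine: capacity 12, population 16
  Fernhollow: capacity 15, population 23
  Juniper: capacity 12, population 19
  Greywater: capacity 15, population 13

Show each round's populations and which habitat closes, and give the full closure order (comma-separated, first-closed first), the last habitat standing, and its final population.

Round 1: Ashgrove=24 Cedarfen=9 Fernhollow=23 Greywater=13 Hollowpine=16 Juniper=19 → close Ashgrove (overflow 13)
  24÷5 = 4 each, +1 to first 4
Round 2: Cedarfen=14 Fernhollow=28 Greywater=18 Hollowpine=21 Juniper=23 → close Fernhollow (overflow 13)
  28÷4 = 7 each, +1 to first 0
Round 3: Cedarfen=21 Greywater=25 Hollowpine=28 Juniper=30 → close Juniper (overflow 18)
  30÷3 = 10 each, +1 to first 0
Round 4: Cedarfen=31 Greywater=35 Hollowpine=38 → close Hollowpine (overflow 26)
  38÷2 = 19 each, +1 to first 0
Round 5: Cedarfen=50 Greywater=54 → close Greywater (overflow 39)
  54÷1 = 54 each, +1 to first 0

Closure order: Ashgrove, Fernhollow, Juniper, Hollowpine, Greywater
Last habitat: Cedarfen with 104 animals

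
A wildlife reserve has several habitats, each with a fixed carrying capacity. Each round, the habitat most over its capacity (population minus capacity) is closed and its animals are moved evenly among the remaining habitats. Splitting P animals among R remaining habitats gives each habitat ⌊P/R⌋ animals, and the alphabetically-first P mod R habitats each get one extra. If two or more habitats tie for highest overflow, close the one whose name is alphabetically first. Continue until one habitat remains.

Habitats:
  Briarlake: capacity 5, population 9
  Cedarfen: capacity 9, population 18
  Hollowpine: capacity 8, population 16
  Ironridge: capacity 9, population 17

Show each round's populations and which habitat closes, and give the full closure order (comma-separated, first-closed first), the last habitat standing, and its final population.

Round 1: Briarlake=9 Cedarfen=18 Hollowpine=16 Ironridge=17 → close Cedarfen (overflow 9)
  18÷3 = 6 each, +1 to first 0
Round 2: Briarlake=15 Hollowpine=22 Ironridge=23 → close Hollowpine (overflow 14)
  22÷2 = 11 each, +1 to first 0
Round 3: Briarlake=26 Ironridge=34 → close Ironridge (overflow 25)
  34÷1 = 34 each, +1 to first 0

Closure order: Cedarfen, Hollowpine, Ironridge
Last habitat: Briarlake with 60 animals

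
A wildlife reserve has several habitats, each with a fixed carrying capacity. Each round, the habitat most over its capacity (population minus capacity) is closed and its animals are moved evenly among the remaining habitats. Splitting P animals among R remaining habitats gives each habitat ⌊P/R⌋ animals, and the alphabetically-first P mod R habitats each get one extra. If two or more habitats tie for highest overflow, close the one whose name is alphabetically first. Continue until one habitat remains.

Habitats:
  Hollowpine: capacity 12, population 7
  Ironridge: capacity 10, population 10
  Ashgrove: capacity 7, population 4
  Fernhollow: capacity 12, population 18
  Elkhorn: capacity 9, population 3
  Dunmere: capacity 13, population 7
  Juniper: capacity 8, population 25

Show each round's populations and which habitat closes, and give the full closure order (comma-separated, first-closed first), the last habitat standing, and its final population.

Closure order: Juniper, Fernhollow, Ironridge, Ashgrove, Dunmere, Hollowpine
Last habitat: Elkhorn with 74 animals

Round 1: Ashgrove=4 Dunmere=7 Elkhorn=3 Fernhollow=18 Hollowpine=7 Ironridge=10 Juniper=25 → close Juniper (overflow 17)
  25÷6 = 4 each, +1 to first 1
Round 2: Ashgrove=9 Dunmere=11 Elkhorn=7 Fernhollow=22 Hollowpine=11 Ironridge=14 → close Fernhollow (overflow 10)
  22÷5 = 4 each, +1 to first 2
Round 3: Ashgrove=14 Dunmere=16 Elkhorn=11 Hollowpine=15 Ironridge=18 → close Ironridge (overflow 8)
  18÷4 = 4 each, +1 to first 2
Round 4: Ashgrove=19 Dunmere=21 Elkhorn=15 Hollowpine=19 → close Ashgrove (overflow 12)
  19÷3 = 6 each, +1 to first 1
Round 5: Dunmere=28 Elkhorn=21 Hollowpine=25 → close Dunmere (overflow 15)
  28÷2 = 14 each, +1 to first 0
Round 6: Elkhorn=35 Hollowpine=39 → close Hollowpine (overflow 27)
  39÷1 = 39 each, +1 to first 0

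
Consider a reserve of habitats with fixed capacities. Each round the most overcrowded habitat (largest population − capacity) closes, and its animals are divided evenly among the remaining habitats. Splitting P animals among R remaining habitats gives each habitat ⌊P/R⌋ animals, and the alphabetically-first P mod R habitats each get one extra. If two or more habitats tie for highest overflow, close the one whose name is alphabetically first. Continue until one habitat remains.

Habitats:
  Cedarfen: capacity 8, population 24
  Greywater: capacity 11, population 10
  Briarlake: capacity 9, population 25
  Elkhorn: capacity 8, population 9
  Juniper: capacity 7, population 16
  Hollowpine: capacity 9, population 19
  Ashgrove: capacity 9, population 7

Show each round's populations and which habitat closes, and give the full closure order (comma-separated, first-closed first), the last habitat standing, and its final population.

Closure order: Briarlake, Cedarfen, Hollowpine, Juniper, Elkhorn, Ashgrove
Last habitat: Greywater with 110 animals

Round 1: Ashgrove=7 Briarlake=25 Cedarfen=24 Elkhorn=9 Greywater=10 Hollowpine=19 Juniper=16 → close Briarlake (overflow 16)
  25÷6 = 4 each, +1 to first 1
Round 2: Ashgrove=12 Cedarfen=28 Elkhorn=13 Greywater=14 Hollowpine=23 Juniper=20 → close Cedarfen (overflow 20)
  28÷5 = 5 each, +1 to first 3
Round 3: Ashgrove=18 Elkhorn=19 Greywater=20 Hollowpine=28 Juniper=25 → close Hollowpine (overflow 19)
  28÷4 = 7 each, +1 to first 0
Round 4: Ashgrove=25 Elkhorn=26 Greywater=27 Juniper=32 → close Juniper (overflow 25)
  32÷3 = 10 each, +1 to first 2
Round 5: Ashgrove=36 Elkhorn=37 Greywater=37 → close Elkhorn (overflow 29)
  37÷2 = 18 each, +1 to first 1
Round 6: Ashgrove=55 Greywater=55 → close Ashgrove (overflow 46)
  55÷1 = 55 each, +1 to first 0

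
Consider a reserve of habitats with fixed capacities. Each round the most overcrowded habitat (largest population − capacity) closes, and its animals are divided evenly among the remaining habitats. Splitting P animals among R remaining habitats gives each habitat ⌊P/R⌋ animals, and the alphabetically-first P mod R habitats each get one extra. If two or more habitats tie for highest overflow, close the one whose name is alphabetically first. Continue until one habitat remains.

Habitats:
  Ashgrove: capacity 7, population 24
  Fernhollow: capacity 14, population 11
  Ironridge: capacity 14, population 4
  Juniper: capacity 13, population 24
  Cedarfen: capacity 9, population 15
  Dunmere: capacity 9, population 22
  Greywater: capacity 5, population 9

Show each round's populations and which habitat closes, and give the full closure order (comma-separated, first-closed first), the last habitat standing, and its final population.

Closure order: Ashgrove, Dunmere, Juniper, Cedarfen, Greywater, Fernhollow
Last habitat: Ironridge with 109 animals

Round 1: Ashgrove=24 Cedarfen=15 Dunmere=22 Fernhollow=11 Greywater=9 Ironridge=4 Juniper=24 → close Ashgrove (overflow 17)
  24÷6 = 4 each, +1 to first 0
Round 2: Cedarfen=19 Dunmere=26 Fernhollow=15 Greywater=13 Ironridge=8 Juniper=28 → close Dunmere (overflow 17)
  26÷5 = 5 each, +1 to first 1
Round 3: Cedarfen=25 Fernhollow=20 Greywater=18 Ironridge=13 Juniper=33 → close Juniper (overflow 20)
  33÷4 = 8 each, +1 to first 1
Round 4: Cedarfen=34 Fernhollow=28 Greywater=26 Ironridge=21 → close Cedarfen (overflow 25)
  34÷3 = 11 each, +1 to first 1
Round 5: Fernhollow=40 Greywater=37 Ironridge=32 → close Greywater (overflow 32)
  37÷2 = 18 each, +1 to first 1
Round 6: Fernhollow=59 Ironridge=50 → close Fernhollow (overflow 45)
  59÷1 = 59 each, +1 to first 0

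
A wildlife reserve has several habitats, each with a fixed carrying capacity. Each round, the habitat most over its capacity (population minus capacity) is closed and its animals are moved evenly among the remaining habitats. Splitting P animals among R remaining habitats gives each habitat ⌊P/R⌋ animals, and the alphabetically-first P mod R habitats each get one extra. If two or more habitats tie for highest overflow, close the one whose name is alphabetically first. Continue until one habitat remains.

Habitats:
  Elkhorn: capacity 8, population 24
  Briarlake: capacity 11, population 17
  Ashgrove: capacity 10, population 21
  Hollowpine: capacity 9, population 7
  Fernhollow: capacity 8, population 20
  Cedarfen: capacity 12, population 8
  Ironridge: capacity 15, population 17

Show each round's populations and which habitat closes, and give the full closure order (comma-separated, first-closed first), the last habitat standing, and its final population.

Closure order: Elkhorn, Fernhollow, Ashgrove, Briarlake, Ironridge, Cedarfen
Last habitat: Hollowpine with 114 animals

Round 1: Ashgrove=21 Briarlake=17 Cedarfen=8 Elkhorn=24 Fernhollow=20 Hollowpine=7 Ironridge=17 → close Elkhorn (overflow 16)
  24÷6 = 4 each, +1 to first 0
Round 2: Ashgrove=25 Briarlake=21 Cedarfen=12 Fernhollow=24 Hollowpine=11 Ironridge=21 → close Fernhollow (overflow 16)
  24÷5 = 4 each, +1 to first 4
Round 3: Ashgrove=30 Briarlake=26 Cedarfen=17 Hollowpine=16 Ironridge=25 → close Ashgrove (overflow 20)
  30÷4 = 7 each, +1 to first 2
Round 4: Briarlake=34 Cedarfen=25 Hollowpine=23 Ironridge=32 → close Briarlake (overflow 23)
  34÷3 = 11 each, +1 to first 1
Round 5: Cedarfen=37 Hollowpine=34 Ironridge=43 → close Ironridge (overflow 28)
  43÷2 = 21 each, +1 to first 1
Round 6: Cedarfen=59 Hollowpine=55 → close Cedarfen (overflow 47)
  59÷1 = 59 each, +1 to first 0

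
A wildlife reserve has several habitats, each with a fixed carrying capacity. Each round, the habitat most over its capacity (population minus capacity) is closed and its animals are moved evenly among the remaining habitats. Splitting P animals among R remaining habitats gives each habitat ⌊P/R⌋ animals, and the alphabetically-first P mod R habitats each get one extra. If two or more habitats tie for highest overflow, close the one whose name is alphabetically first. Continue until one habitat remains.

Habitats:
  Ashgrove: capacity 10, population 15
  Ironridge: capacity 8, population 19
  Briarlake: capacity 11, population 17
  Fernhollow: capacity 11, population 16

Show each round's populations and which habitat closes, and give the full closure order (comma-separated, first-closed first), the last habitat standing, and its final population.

Closure order: Ironridge, Ashgrove, Briarlake
Last habitat: Fernhollow with 67 animals

Round 1: Ashgrove=15 Briarlake=17 Fernhollow=16 Ironridge=19 → close Ironridge (overflow 11)
  19÷3 = 6 each, +1 to first 1
Round 2: Ashgrove=22 Briarlake=23 Fernhollow=22 → close Ashgrove (overflow 12)
  22÷2 = 11 each, +1 to first 0
Round 3: Briarlake=34 Fernhollow=33 → close Briarlake (overflow 23)
  34÷1 = 34 each, +1 to first 0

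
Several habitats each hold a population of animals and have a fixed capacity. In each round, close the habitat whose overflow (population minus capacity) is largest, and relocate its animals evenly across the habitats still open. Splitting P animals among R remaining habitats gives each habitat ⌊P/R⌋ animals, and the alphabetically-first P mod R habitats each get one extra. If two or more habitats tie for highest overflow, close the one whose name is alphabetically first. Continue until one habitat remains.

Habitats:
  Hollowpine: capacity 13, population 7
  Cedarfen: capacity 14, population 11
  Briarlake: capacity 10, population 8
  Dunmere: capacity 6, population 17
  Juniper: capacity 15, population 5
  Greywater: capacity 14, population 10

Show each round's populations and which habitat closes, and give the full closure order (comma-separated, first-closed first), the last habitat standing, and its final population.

Closure order: Dunmere, Briarlake, Cedarfen, Greywater, Hollowpine
Last habitat: Juniper with 58 animals

Round 1: Briarlake=8 Cedarfen=11 Dunmere=17 Greywater=10 Hollowpine=7 Juniper=5 → close Dunmere (overflow 11)
  17÷5 = 3 each, +1 to first 2
Round 2: Briarlake=12 Cedarfen=15 Greywater=13 Hollowpine=10 Juniper=8 → close Briarlake (overflow 2)
  12÷4 = 3 each, +1 to first 0
Round 3: Cedarfen=18 Greywater=16 Hollowpine=13 Juniper=11 → close Cedarfen (overflow 4)
  18÷3 = 6 each, +1 to first 0
Round 4: Greywater=22 Hollowpine=19 Juniper=17 → close Greywater (overflow 8)
  22÷2 = 11 each, +1 to first 0
Round 5: Hollowpine=30 Juniper=28 → close Hollowpine (overflow 17)
  30÷1 = 30 each, +1 to first 0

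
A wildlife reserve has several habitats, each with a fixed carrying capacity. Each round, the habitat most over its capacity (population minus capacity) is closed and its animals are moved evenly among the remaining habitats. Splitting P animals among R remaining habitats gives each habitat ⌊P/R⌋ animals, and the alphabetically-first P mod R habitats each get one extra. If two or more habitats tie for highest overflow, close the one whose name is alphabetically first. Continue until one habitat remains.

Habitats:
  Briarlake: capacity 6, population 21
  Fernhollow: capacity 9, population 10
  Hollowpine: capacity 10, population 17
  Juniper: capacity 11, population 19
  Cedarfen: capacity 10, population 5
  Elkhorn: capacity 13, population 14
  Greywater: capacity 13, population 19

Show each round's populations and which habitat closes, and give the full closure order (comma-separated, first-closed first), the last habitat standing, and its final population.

Closure order: Briarlake, Juniper, Hollowpine, Greywater, Elkhorn, Fernhollow
Last habitat: Cedarfen with 105 animals

Round 1: Briarlake=21 Cedarfen=5 Elkhorn=14 Fernhollow=10 Greywater=19 Hollowpine=17 Juniper=19 → close Briarlake (overflow 15)
  21÷6 = 3 each, +1 to first 3
Round 2: Cedarfen=9 Elkhorn=18 Fernhollow=14 Greywater=22 Hollowpine=20 Juniper=22 → close Juniper (overflow 11)
  22÷5 = 4 each, +1 to first 2
Round 3: Cedarfen=14 Elkhorn=23 Fernhollow=18 Greywater=26 Hollowpine=24 → close Hollowpine (overflow 14)
  24÷4 = 6 each, +1 to first 0
Round 4: Cedarfen=20 Elkhorn=29 Fernhollow=24 Greywater=32 → close Greywater (overflow 19)
  32÷3 = 10 each, +1 to first 2
Round 5: Cedarfen=31 Elkhorn=40 Fernhollow=34 → close Elkhorn (overflow 27)
  40÷2 = 20 each, +1 to first 0
Round 6: Cedarfen=51 Fernhollow=54 → close Fernhollow (overflow 45)
  54÷1 = 54 each, +1 to first 0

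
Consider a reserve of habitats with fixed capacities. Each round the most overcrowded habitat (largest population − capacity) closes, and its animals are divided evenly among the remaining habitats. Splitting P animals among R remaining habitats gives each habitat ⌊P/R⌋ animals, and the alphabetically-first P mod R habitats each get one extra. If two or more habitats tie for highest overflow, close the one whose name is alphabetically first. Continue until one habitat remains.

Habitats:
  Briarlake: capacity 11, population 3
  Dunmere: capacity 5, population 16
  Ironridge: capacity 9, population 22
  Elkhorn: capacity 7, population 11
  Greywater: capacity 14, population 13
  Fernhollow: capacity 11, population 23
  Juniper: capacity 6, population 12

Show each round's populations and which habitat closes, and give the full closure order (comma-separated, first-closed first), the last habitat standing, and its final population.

Closure order: Ironridge, Fernhollow, Dunmere, Elkhorn, Juniper, Greywater
Last habitat: Briarlake with 100 animals

Round 1: Briarlake=3 Dunmere=16 Elkhorn=11 Fernhollow=23 Greywater=13 Ironridge=22 Juniper=12 → close Ironridge (overflow 13)
  22÷6 = 3 each, +1 to first 4
Round 2: Briarlake=7 Dunmere=20 Elkhorn=15 Fernhollow=27 Greywater=16 Juniper=15 → close Fernhollow (overflow 16)
  27÷5 = 5 each, +1 to first 2
Round 3: Briarlake=13 Dunmere=26 Elkhorn=20 Greywater=21 Juniper=20 → close Dunmere (overflow 21)
  26÷4 = 6 each, +1 to first 2
Round 4: Briarlake=20 Elkhorn=27 Greywater=27 Juniper=26 → close Elkhorn (overflow 20)
  27÷3 = 9 each, +1 to first 0
Round 5: Briarlake=29 Greywater=36 Juniper=35 → close Juniper (overflow 29)
  35÷2 = 17 each, +1 to first 1
Round 6: Briarlake=47 Greywater=53 → close Greywater (overflow 39)
  53÷1 = 53 each, +1 to first 0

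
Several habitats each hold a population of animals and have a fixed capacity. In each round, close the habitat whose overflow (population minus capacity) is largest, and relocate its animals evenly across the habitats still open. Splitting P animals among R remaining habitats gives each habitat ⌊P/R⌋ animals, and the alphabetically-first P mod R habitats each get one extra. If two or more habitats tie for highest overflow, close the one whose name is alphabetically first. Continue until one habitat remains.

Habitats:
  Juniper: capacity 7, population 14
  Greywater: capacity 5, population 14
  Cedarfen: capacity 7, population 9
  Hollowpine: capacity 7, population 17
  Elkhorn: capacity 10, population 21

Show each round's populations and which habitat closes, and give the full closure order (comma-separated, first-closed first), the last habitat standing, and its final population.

Round 1: Cedarfen=9 Elkhorn=21 Greywater=14 Hollowpine=17 Juniper=14 → close Elkhorn (overflow 11)
  21÷4 = 5 each, +1 to first 1
Round 2: Cedarfen=15 Greywater=19 Hollowpine=22 Juniper=19 → close Hollowpine (overflow 15)
  22÷3 = 7 each, +1 to first 1
Round 3: Cedarfen=23 Greywater=26 Juniper=26 → close Greywater (overflow 21)
  26÷2 = 13 each, +1 to first 0
Round 4: Cedarfen=36 Juniper=39 → close Juniper (overflow 32)
  39÷1 = 39 each, +1 to first 0

Closure order: Elkhorn, Hollowpine, Greywater, Juniper
Last habitat: Cedarfen with 75 animals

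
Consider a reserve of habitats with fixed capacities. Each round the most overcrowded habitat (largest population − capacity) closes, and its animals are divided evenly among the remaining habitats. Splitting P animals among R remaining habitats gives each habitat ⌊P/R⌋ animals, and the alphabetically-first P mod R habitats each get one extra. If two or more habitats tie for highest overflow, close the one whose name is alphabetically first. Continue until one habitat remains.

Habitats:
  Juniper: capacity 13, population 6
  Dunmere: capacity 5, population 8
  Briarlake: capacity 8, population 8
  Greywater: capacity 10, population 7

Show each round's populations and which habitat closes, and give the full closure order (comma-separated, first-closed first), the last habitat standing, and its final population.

Round 1: Briarlake=8 Dunmere=8 Greywater=7 Juniper=6 → close Dunmere (overflow 3)
  8÷3 = 2 each, +1 to first 2
Round 2: Briarlake=11 Greywater=10 Juniper=8 → close Briarlake (overflow 3)
  11÷2 = 5 each, +1 to first 1
Round 3: Greywater=16 Juniper=13 → close Greywater (overflow 6)
  16÷1 = 16 each, +1 to first 0

Closure order: Dunmere, Briarlake, Greywater
Last habitat: Juniper with 29 animals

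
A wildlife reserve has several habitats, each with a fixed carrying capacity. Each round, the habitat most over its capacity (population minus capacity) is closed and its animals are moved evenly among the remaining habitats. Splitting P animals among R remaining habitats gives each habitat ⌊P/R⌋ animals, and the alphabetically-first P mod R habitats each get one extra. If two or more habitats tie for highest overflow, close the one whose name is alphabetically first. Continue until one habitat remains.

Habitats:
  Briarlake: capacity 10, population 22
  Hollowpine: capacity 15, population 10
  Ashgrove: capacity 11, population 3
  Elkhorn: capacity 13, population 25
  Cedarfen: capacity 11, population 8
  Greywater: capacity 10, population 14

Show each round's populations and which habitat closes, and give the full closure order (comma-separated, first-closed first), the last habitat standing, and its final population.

Closure order: Briarlake, Elkhorn, Greywater, Cedarfen, Ashgrove
Last habitat: Hollowpine with 82 animals

Round 1: Ashgrove=3 Briarlake=22 Cedarfen=8 Elkhorn=25 Greywater=14 Hollowpine=10 → close Briarlake (overflow 12)
  22÷5 = 4 each, +1 to first 2
Round 2: Ashgrove=8 Cedarfen=13 Elkhorn=29 Greywater=18 Hollowpine=14 → close Elkhorn (overflow 16)
  29÷4 = 7 each, +1 to first 1
Round 3: Ashgrove=16 Cedarfen=20 Greywater=25 Hollowpine=21 → close Greywater (overflow 15)
  25÷3 = 8 each, +1 to first 1
Round 4: Ashgrove=25 Cedarfen=28 Hollowpine=29 → close Cedarfen (overflow 17)
  28÷2 = 14 each, +1 to first 0
Round 5: Ashgrove=39 Hollowpine=43 → close Ashgrove (overflow 28)
  39÷1 = 39 each, +1 to first 0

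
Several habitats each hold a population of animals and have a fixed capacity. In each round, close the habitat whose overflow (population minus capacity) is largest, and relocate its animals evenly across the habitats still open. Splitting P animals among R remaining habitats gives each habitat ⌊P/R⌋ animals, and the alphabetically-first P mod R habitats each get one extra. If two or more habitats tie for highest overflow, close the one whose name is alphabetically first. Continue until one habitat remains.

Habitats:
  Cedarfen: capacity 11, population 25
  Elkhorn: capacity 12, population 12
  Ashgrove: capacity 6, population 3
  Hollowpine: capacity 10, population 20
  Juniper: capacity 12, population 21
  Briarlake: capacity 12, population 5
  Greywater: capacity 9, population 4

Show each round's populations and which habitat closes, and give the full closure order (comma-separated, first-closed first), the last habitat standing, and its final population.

Closure order: Cedarfen, Hollowpine, Juniper, Elkhorn, Ashgrove, Greywater
Last habitat: Briarlake with 90 animals

Round 1: Ashgrove=3 Briarlake=5 Cedarfen=25 Elkhorn=12 Greywater=4 Hollowpine=20 Juniper=21 → close Cedarfen (overflow 14)
  25÷6 = 4 each, +1 to first 1
Round 2: Ashgrove=8 Briarlake=9 Elkhorn=16 Greywater=8 Hollowpine=24 Juniper=25 → close Hollowpine (overflow 14)
  24÷5 = 4 each, +1 to first 4
Round 3: Ashgrove=13 Briarlake=14 Elkhorn=21 Greywater=13 Juniper=29 → close Juniper (overflow 17)
  29÷4 = 7 each, +1 to first 1
Round 4: Ashgrove=21 Briarlake=21 Elkhorn=28 Greywater=20 → close Elkhorn (overflow 16)
  28÷3 = 9 each, +1 to first 1
Round 5: Ashgrove=31 Briarlake=30 Greywater=29 → close Ashgrove (overflow 25)
  31÷2 = 15 each, +1 to first 1
Round 6: Briarlake=46 Greywater=44 → close Greywater (overflow 35)
  44÷1 = 44 each, +1 to first 0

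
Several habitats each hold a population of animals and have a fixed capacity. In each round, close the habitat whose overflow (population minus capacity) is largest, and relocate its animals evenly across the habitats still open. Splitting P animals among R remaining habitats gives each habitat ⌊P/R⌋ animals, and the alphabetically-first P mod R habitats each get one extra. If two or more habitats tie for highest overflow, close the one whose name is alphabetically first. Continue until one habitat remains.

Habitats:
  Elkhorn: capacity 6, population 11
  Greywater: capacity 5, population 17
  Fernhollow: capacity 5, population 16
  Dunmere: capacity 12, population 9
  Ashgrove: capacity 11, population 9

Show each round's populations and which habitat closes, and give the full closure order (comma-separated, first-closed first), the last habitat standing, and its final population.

Round 1: Ashgrove=9 Dunmere=9 Elkhorn=11 Fernhollow=16 Greywater=17 → close Greywater (overflow 12)
  17÷4 = 4 each, +1 to first 1
Round 2: Ashgrove=14 Dunmere=13 Elkhorn=15 Fernhollow=20 → close Fernhollow (overflow 15)
  20÷3 = 6 each, +1 to first 2
Round 3: Ashgrove=21 Dunmere=20 Elkhorn=21 → close Elkhorn (overflow 15)
  21÷2 = 10 each, +1 to first 1
Round 4: Ashgrove=32 Dunmere=30 → close Ashgrove (overflow 21)
  32÷1 = 32 each, +1 to first 0

Closure order: Greywater, Fernhollow, Elkhorn, Ashgrove
Last habitat: Dunmere with 62 animals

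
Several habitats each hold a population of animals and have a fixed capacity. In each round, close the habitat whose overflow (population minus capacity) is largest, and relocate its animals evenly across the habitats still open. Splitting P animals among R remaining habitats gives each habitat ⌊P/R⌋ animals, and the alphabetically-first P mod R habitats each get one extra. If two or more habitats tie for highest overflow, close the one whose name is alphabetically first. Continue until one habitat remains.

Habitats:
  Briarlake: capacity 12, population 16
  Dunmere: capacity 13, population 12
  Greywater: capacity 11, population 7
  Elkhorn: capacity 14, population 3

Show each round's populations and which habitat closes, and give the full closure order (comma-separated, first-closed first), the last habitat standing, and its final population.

Round 1: Briarlake=16 Dunmere=12 Elkhorn=3 Greywater=7 → close Briarlake (overflow 4)
  16÷3 = 5 each, +1 to first 1
Round 2: Dunmere=18 Elkhorn=8 Greywater=12 → close Dunmere (overflow 5)
  18÷2 = 9 each, +1 to first 0
Round 3: Elkhorn=17 Greywater=21 → close Greywater (overflow 10)
  21÷1 = 21 each, +1 to first 0

Closure order: Briarlake, Dunmere, Greywater
Last habitat: Elkhorn with 38 animals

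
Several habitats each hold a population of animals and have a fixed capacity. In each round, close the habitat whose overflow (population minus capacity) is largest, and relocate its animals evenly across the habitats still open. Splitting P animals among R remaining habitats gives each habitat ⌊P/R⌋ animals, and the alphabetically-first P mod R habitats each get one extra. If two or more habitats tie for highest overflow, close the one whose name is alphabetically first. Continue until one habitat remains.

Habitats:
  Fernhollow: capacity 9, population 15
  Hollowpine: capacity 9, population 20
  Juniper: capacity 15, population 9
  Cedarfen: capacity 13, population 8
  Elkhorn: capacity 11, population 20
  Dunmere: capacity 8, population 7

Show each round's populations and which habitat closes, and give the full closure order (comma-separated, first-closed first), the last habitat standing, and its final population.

Closure order: Hollowpine, Elkhorn, Fernhollow, Dunmere, Cedarfen
Last habitat: Juniper with 79 animals

Round 1: Cedarfen=8 Dunmere=7 Elkhorn=20 Fernhollow=15 Hollowpine=20 Juniper=9 → close Hollowpine (overflow 11)
  20÷5 = 4 each, +1 to first 0
Round 2: Cedarfen=12 Dunmere=11 Elkhorn=24 Fernhollow=19 Juniper=13 → close Elkhorn (overflow 13)
  24÷4 = 6 each, +1 to first 0
Round 3: Cedarfen=18 Dunmere=17 Fernhollow=25 Juniper=19 → close Fernhollow (overflow 16)
  25÷3 = 8 each, +1 to first 1
Round 4: Cedarfen=27 Dunmere=25 Juniper=27 → close Dunmere (overflow 17)
  25÷2 = 12 each, +1 to first 1
Round 5: Cedarfen=40 Juniper=39 → close Cedarfen (overflow 27)
  40÷1 = 40 each, +1 to first 0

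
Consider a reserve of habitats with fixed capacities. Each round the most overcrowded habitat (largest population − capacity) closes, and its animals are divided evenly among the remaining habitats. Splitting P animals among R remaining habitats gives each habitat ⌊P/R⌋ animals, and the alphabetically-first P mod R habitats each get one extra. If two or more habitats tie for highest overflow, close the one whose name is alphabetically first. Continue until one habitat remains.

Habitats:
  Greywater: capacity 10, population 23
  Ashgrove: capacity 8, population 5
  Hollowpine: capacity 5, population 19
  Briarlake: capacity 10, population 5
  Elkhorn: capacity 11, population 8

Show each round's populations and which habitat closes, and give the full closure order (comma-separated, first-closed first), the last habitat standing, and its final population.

Round 1: Ashgrove=5 Briarlake=5 Elkhorn=8 Greywater=23 Hollowpine=19 → close Hollowpine (overflow 14)
  19÷4 = 4 each, +1 to first 3
Round 2: Ashgrove=10 Briarlake=10 Elkhorn=13 Greywater=27 → close Greywater (overflow 17)
  27÷3 = 9 each, +1 to first 0
Round 3: Ashgrove=19 Briarlake=19 Elkhorn=22 → close Ashgrove (overflow 11)
  19÷2 = 9 each, +1 to first 1
Round 4: Briarlake=29 Elkhorn=31 → close Elkhorn (overflow 20)
  31÷1 = 31 each, +1 to first 0

Closure order: Hollowpine, Greywater, Ashgrove, Elkhorn
Last habitat: Briarlake with 60 animals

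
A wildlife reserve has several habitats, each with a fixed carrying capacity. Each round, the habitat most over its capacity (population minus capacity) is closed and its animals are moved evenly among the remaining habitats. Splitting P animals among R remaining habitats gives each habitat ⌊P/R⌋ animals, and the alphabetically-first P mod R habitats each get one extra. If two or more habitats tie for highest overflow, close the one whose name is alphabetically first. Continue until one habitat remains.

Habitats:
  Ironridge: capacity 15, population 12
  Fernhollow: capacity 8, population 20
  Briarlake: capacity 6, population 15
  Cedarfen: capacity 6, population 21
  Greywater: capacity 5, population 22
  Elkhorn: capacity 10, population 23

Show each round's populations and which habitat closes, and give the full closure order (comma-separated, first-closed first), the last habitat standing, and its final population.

Closure order: Greywater, Cedarfen, Elkhorn, Briarlake, Fernhollow
Last habitat: Ironridge with 113 animals

Round 1: Briarlake=15 Cedarfen=21 Elkhorn=23 Fernhollow=20 Greywater=22 Ironridge=12 → close Greywater (overflow 17)
  22÷5 = 4 each, +1 to first 2
Round 2: Briarlake=20 Cedarfen=26 Elkhorn=27 Fernhollow=24 Ironridge=16 → close Cedarfen (overflow 20)
  26÷4 = 6 each, +1 to first 2
Round 3: Briarlake=27 Elkhorn=34 Fernhollow=30 Ironridge=22 → close Elkhorn (overflow 24)
  34÷3 = 11 each, +1 to first 1
Round 4: Briarlake=39 Fernhollow=41 Ironridge=33 → close Briarlake (overflow 33)
  39÷2 = 19 each, +1 to first 1
Round 5: Fernhollow=61 Ironridge=52 → close Fernhollow (overflow 53)
  61÷1 = 61 each, +1 to first 0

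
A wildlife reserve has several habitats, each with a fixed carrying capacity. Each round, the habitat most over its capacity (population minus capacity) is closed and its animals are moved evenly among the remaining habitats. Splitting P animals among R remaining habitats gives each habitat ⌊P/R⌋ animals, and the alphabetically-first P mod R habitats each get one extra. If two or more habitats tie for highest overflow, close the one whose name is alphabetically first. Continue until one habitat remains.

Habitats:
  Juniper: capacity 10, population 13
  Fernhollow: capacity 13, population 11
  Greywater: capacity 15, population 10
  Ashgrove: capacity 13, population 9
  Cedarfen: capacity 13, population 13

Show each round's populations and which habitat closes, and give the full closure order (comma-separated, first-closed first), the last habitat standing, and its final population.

Closure order: Juniper, Cedarfen, Ashgrove, Fernhollow
Last habitat: Greywater with 56 animals

Round 1: Ashgrove=9 Cedarfen=13 Fernhollow=11 Greywater=10 Juniper=13 → close Juniper (overflow 3)
  13÷4 = 3 each, +1 to first 1
Round 2: Ashgrove=13 Cedarfen=16 Fernhollow=14 Greywater=13 → close Cedarfen (overflow 3)
  16÷3 = 5 each, +1 to first 1
Round 3: Ashgrove=19 Fernhollow=19 Greywater=18 → close Ashgrove (overflow 6)
  19÷2 = 9 each, +1 to first 1
Round 4: Fernhollow=29 Greywater=27 → close Fernhollow (overflow 16)
  29÷1 = 29 each, +1 to first 0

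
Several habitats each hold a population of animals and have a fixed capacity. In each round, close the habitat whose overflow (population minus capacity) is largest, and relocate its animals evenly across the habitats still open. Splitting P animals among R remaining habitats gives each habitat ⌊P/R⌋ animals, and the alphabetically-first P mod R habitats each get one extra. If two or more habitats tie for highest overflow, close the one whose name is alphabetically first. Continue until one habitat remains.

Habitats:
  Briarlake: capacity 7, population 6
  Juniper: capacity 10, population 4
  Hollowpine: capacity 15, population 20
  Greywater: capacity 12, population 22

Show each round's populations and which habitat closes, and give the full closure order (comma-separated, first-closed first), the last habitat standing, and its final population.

Round 1: Briarlake=6 Greywater=22 Hollowpine=20 Juniper=4 → close Greywater (overflow 10)
  22÷3 = 7 each, +1 to first 1
Round 2: Briarlake=14 Hollowpine=27 Juniper=11 → close Hollowpine (overflow 12)
  27÷2 = 13 each, +1 to first 1
Round 3: Briarlake=28 Juniper=24 → close Briarlake (overflow 21)
  28÷1 = 28 each, +1 to first 0

Closure order: Greywater, Hollowpine, Briarlake
Last habitat: Juniper with 52 animals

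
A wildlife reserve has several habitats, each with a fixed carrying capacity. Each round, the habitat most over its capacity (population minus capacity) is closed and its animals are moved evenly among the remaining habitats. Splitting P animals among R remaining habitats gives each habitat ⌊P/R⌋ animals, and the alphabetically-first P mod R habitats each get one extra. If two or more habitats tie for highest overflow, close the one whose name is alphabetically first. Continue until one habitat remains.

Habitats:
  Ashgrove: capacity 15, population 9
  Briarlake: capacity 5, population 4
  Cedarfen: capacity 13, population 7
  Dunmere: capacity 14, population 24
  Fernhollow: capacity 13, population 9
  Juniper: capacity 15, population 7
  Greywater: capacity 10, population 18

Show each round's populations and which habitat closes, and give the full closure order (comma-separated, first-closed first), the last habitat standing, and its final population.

Closure order: Dunmere, Greywater, Briarlake, Ashgrove, Fernhollow, Cedarfen
Last habitat: Juniper with 78 animals

Round 1: Ashgrove=9 Briarlake=4 Cedarfen=7 Dunmere=24 Fernhollow=9 Greywater=18 Juniper=7 → close Dunmere (overflow 10)
  24÷6 = 4 each, +1 to first 0
Round 2: Ashgrove=13 Briarlake=8 Cedarfen=11 Fernhollow=13 Greywater=22 Juniper=11 → close Greywater (overflow 12)
  22÷5 = 4 each, +1 to first 2
Round 3: Ashgrove=18 Briarlake=13 Cedarfen=15 Fernhollow=17 Juniper=15 → close Briarlake (overflow 8)
  13÷4 = 3 each, +1 to first 1
Round 4: Ashgrove=22 Cedarfen=18 Fernhollow=20 Juniper=18 → close Ashgrove (overflow 7)
  22÷3 = 7 each, +1 to first 1
Round 5: Cedarfen=26 Fernhollow=27 Juniper=25 → close Fernhollow (overflow 14)
  27÷2 = 13 each, +1 to first 1
Round 6: Cedarfen=40 Juniper=38 → close Cedarfen (overflow 27)
  40÷1 = 40 each, +1 to first 0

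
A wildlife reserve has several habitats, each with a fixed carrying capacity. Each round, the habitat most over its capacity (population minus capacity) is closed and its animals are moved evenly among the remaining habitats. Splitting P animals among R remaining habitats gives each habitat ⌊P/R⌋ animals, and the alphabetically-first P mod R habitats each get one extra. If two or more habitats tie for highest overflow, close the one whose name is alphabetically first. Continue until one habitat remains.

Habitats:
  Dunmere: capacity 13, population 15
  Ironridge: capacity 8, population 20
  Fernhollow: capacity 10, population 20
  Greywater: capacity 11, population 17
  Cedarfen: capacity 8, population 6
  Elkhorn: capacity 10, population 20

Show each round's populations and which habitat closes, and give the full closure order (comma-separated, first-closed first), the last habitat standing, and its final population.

Closure order: Ironridge, Elkhorn, Fernhollow, Greywater, Dunmere
Last habitat: Cedarfen with 98 animals

Round 1: Cedarfen=6 Dunmere=15 Elkhorn=20 Fernhollow=20 Greywater=17 Ironridge=20 → close Ironridge (overflow 12)
  20÷5 = 4 each, +1 to first 0
Round 2: Cedarfen=10 Dunmere=19 Elkhorn=24 Fernhollow=24 Greywater=21 → close Elkhorn (overflow 14)
  24÷4 = 6 each, +1 to first 0
Round 3: Cedarfen=16 Dunmere=25 Fernhollow=30 Greywater=27 → close Fernhollow (overflow 20)
  30÷3 = 10 each, +1 to first 0
Round 4: Cedarfen=26 Dunmere=35 Greywater=37 → close Greywater (overflow 26)
  37÷2 = 18 each, +1 to first 1
Round 5: Cedarfen=45 Dunmere=53 → close Dunmere (overflow 40)
  53÷1 = 53 each, +1 to first 0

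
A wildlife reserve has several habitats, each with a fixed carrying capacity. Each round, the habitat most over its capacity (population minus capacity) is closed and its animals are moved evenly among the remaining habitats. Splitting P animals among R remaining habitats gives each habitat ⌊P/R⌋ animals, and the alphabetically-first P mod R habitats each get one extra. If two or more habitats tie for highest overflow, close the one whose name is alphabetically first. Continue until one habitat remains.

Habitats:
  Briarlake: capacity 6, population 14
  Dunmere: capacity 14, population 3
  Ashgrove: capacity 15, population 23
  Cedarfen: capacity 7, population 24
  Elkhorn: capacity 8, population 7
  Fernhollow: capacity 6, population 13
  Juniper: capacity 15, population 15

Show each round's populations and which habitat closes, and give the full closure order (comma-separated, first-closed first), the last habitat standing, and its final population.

Closure order: Cedarfen, Ashgrove, Briarlake, Fernhollow, Juniper, Elkhorn
Last habitat: Dunmere with 99 animals

Round 1: Ashgrove=23 Briarlake=14 Cedarfen=24 Dunmere=3 Elkhorn=7 Fernhollow=13 Juniper=15 → close Cedarfen (overflow 17)
  24÷6 = 4 each, +1 to first 0
Round 2: Ashgrove=27 Briarlake=18 Dunmere=7 Elkhorn=11 Fernhollow=17 Juniper=19 → close Ashgrove (overflow 12)
  27÷5 = 5 each, +1 to first 2
Round 3: Briarlake=24 Dunmere=13 Elkhorn=16 Fernhollow=22 Juniper=24 → close Briarlake (overflow 18)
  24÷4 = 6 each, +1 to first 0
Round 4: Dunmere=19 Elkhorn=22 Fernhollow=28 Juniper=30 → close Fernhollow (overflow 22)
  28÷3 = 9 each, +1 to first 1
Round 5: Dunmere=29 Elkhorn=31 Juniper=39 → close Juniper (overflow 24)
  39÷2 = 19 each, +1 to first 1
Round 6: Dunmere=49 Elkhorn=50 → close Elkhorn (overflow 42)
  50÷1 = 50 each, +1 to first 0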